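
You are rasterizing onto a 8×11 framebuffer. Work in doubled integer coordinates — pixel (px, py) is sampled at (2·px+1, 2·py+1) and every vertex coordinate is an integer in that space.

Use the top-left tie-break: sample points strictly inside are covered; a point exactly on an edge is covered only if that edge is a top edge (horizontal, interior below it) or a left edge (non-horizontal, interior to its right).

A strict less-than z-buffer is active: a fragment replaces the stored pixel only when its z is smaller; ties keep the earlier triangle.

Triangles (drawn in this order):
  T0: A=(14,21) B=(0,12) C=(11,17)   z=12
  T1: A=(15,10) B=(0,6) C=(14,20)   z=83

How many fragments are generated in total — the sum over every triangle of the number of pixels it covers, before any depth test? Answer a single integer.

T0:
  2·area = 29
  edge (14, 21)→(0, 12): d=(-14,-9) top-left  bias=+0
  edge (0, 12)→(11, 17): d=(11,5) right/bottom  bias=-1
  edge (11, 17)→(14, 21): d=(3,4) right/bottom  bias=-1
    (2,4)@(5, 9): e=[87,-58,0] → ·  [on edge]
    (2,7)@(5, 15): e=[3,8,18] → █
    (3,7)@(7, 15): e=[21,-2,10] → ·
    (2,8)@(5, 17): e=[-25,30,24] → ·
    (4,8)@(9, 17): e=[11,10,8] → █
    (5,8)@(11, 17): e=[29,0,0] → ·  [on edge]
    (4,9)@(9, 19): e=[-17,32,14] → ·
    (5,9)@(11, 19): e=[1,22,6] → █
    (6,9)@(13, 19): e=[19,12,-2] → ·
    (5,10)@(11, 21): e=[-27,44,12] → ·
  covered (3 px):
    · · · · · · · ·
    · · · · · · · ·
    · · · · · · · ·
    · · · · · · · ·
    · · · · · · · ·
    · · · · · · · ·
    · · · · · · · ·
    · · █ · · · · ·
    · · · · █ · · ·
    · · · · · █ · ·
    · · · · · · · ·
T1:
  2·area = 154  (B↔C swapped to make it positive)
  edge (15, 10)→(14, 20): d=(-1,10) right/bottom  bias=-1
  edge (14, 20)→(0, 6): d=(-14,-14) top-left  bias=+0
  edge (0, 6)→(15, 10): d=(15,4) right/bottom  bias=-1
    (0,3)@(1, 7): e=[143,0,11] → █  [on edge]
    (1,3)@(3, 7): e=[123,28,3] → █
    (2,3)@(5, 7): e=[103,56,-5] → ·
    (0,4)@(1, 9): e=[141,-28,41] → ·
    (1,4)@(3, 9): e=[121,0,33] → █  [on edge]
    (2,4)@(5, 9): e=[101,28,25] → █
    (3,4)@(7, 9): e=[81,56,17] → █
    (4,4)@(9, 9): e=[61,84,9] → █
    (5,4)@(11, 9): e=[41,112,1] → █
    (6,4)@(13, 9): e=[21,140,-7] → ·
    (1,5)@(3, 11): e=[119,-28,63] → ·
    (2,5)@(5, 11): e=[99,0,55] → █  [on edge]
    (3,6)@(7, 13): e=[77,0,77] → █  [on edge]
    (4,7)@(9, 15): e=[55,0,99] → █  [on edge]
    (5,8)@(11, 17): e=[33,0,121] → █  [on edge]
    (6,9)@(13, 19): e=[11,0,143] → █  [on edge]
    (7,10)@(15, 21): e=[-11,0,165] → ·  [on edge]
  covered (22 px):
    · · · · · · · ·
    · · · · · · · ·
    · · · · · · · ·
    █ █ · · · · · ·
    · █ █ █ █ █ · ·
    · · █ █ █ █ █ ·
    · · · █ █ █ █ ·
    · · · · █ █ █ ·
    · · · · · █ █ ·
    · · · · · · █ ·
    · · · · · · · ·

Final: 25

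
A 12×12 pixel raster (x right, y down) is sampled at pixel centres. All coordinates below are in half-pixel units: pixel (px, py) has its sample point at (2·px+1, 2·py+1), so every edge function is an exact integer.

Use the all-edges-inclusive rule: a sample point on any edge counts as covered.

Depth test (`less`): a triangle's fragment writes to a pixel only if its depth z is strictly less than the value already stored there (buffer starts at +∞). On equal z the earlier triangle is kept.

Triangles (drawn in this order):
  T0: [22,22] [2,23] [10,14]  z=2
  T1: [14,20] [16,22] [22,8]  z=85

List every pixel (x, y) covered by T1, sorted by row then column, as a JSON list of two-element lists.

T0:
  2·area = 172
  edge (22, 22)→(2, 23): d=(-20,1) inclusive
  edge (2, 23)→(10, 14): d=(8,-9) inclusive
  edge (10, 14)→(22, 22): d=(12,8) inclusive
    (5,7)@(11, 15): e=[151,17,4] → X
    (6,7)@(13, 15): e=[149,35,-12] → .
    (4,8)@(9, 17): e=[113,15,44] → X
    (6,8)@(13, 17): e=[109,51,12] → X
    (7,8)@(15, 17): e=[107,69,-4] → .
    (3,9)@(7, 19): e=[75,13,84] → X
    (7,9)@(15, 19): e=[67,85,20] → X
    (8,9)@(17, 19): e=[65,103,4] → X
    (9,9)@(19, 19): e=[63,121,-12] → .
    (2,10)@(5, 21): e=[37,11,124] → X
    (9,10)@(19, 21): e=[23,137,12] → X
    (10,10)@(21, 21): e=[21,155,-4] → .
  covered (18 px):
    . . . . . . . . . . . .
    . . . . . . . . . . . .
    . . . . . . . . . . . .
    . . . . . . . . . . . .
    . . . . . . . . . . . .
    . . . . . . . . . . . .
    . . . . . . . . . . . .
    . . . . . X . . . . . .
    . . . . X X X . . . . .
    . . . X X X X X X . . .
    . . X X X X X X X X . .
    . . . . . . . . . . . .
T1:
  2·area = 40  (B↔C swapped to make it positive)
  edge (14, 20)→(22, 8): d=(8,-12) inclusive
  edge (22, 8)→(16, 22): d=(-6,14) inclusive
  edge (16, 22)→(14, 20): d=(-2,-2) inclusive
    (0,3)@(1, 7): e=[-260,300,0] → .  [on edge]
    (1,4)@(3, 9): e=[-220,260,0] → .  [on edge]
    (2,5)@(5, 11): e=[-180,220,0] → .  [on edge]
    (3,6)@(7, 13): e=[-140,180,0] → .  [on edge]
    (9,6)@(19, 13): e=[4,12,24] → X
    (10,6)@(21, 13): e=[28,-16,28] → .
    (4,7)@(9, 15): e=[-100,140,0] → .  [on edge]
    (9,7)@(19, 15): e=[20,0,20] → X  [on edge]
    (10,7)@(21, 15): e=[44,-28,24] → .
    (5,8)@(11, 17): e=[-60,100,0] → .  [on edge]
    (8,8)@(17, 17): e=[12,16,12] → X
    (9,8)@(19, 17): e=[36,-12,16] → .
    (6,9)@(13, 19): e=[-20,60,0] → .  [on edge]
    (7,10)@(15, 21): e=[20,20,0] → X  [on edge]
    (8,11)@(17, 23): e=[60,-20,0] → .  [on edge]
  covered (6 px):
    . . . . . . . . . . . .
    . . . . . . . . . . . .
    . . . . . . . . . . . .
    . . . . . . . . . . . .
    . . . . . . . . . . . .
    . . . . . . . . . . . .
    . . . . . . . . . X . .
    . . . . . . . . . X . .
    . . . . . . . . X . . .
    . . . . . . . X X . . .
    . . . . . . . X . . . .
    . . . . . . . . . . . .

Answer: [[9,6],[9,7],[8,8],[7,9],[8,9],[7,10]]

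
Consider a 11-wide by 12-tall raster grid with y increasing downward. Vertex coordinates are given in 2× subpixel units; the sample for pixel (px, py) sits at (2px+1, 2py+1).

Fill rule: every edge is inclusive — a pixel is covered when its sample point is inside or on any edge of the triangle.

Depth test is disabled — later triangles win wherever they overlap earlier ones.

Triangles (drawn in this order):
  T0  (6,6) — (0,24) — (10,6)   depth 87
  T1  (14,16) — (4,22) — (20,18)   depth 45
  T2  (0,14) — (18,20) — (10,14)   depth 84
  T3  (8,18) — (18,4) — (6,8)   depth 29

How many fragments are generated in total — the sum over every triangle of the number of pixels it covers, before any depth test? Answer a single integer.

T0:
  2·area = 72  (B↔C swapped to make it positive)
  edge (6, 6)→(10, 6): d=(4,0) inclusive
  edge (10, 6)→(0, 24): d=(-10,18) inclusive
  edge (0, 24)→(6, 6): d=(6,-18) inclusive
    (3,1)@(7, 3): e=[-12,84,0] → .  [on edge]
    (3,3)@(7, 7): e=[4,44,24] → X
    (4,3)@(9, 7): e=[4,8,60] → X
    (5,3)@(11, 7): e=[4,-28,96] → .
    (2,4)@(5, 9): e=[12,60,0] → X  [on edge]
    (4,4)@(9, 9): e=[12,-12,72] → .
    (2,5)@(5, 11): e=[20,40,12] → X
    (4,5)@(9, 11): e=[20,-32,84] → .
    (2,6)@(5, 13): e=[28,20,24] → X
    (3,6)@(7, 13): e=[28,-16,60] → .
    (1,7)@(3, 15): e=[36,36,0] → X  [on edge]
    (2,7)@(5, 15): e=[36,0,36] → X  [on edge]
    (0,10)@(1, 21): e=[60,12,0] → X  [on edge]
  covered (11 px):
    . . . . . . . . . . .
    . . . . . . . . . . .
    . . . . . . . . . . .
    . . . X X . . . . . .
    . . X X . . . . . . .
    . . X X . . . . . . .
    . . X . . . . . . . .
    . X X . . . . . . . .
    . X . . . . . . . . .
    . . . . . . . . . . .
    X . . . . . . . . . .
    . . . . . . . . . . .
T1:
  2·area = 56  (B↔C swapped to make it positive)
  edge (14, 16)→(20, 18): d=(6,2) inclusive
  edge (20, 18)→(4, 22): d=(-16,4) inclusive
  edge (4, 22)→(14, 16): d=(10,-6) inclusive
    (2,6)@(5, 13): e=[0,140,-84] → .  [on edge]
    (9,6)@(19, 13): e=[-28,84,0] → .  [on edge]
    (5,7)@(11, 15): e=[0,84,-28] → .  [on edge]
    (6,8)@(13, 17): e=[8,44,4] → X
    (7,8)@(15, 17): e=[4,36,16] → X
    (8,8)@(17, 17): e=[0,28,28] → X  [on edge]
    (9,8)@(19, 17): e=[-4,20,40] → .
    (4,9)@(9, 19): e=[28,28,0] → X  [on edge]
    (5,9)@(11, 19): e=[24,20,12] → X
    (8,9)@(17, 19): e=[12,-4,48] → .
    (3,10)@(7, 21): e=[44,4,8] → X
    (4,10)@(9, 21): e=[40,-4,20] → .
  covered (8 px):
    . . . . . . . . . . .
    . . . . . . . . . . .
    . . . . . . . . . . .
    . . . . . . . . . . .
    . . . . . . . . . . .
    . . . . . . . . . . .
    . . . . . . . . . . .
    . . . . . . . . . . .
    . . . . . . X X X . .
    . . . . X X X X . . .
    . . . X . . . . . . .
    . . . . . . . . . . .
T2:
  2·area = 60  (B↔C swapped to make it positive)
  edge (0, 14)→(10, 14): d=(10,0) inclusive
  edge (10, 14)→(18, 20): d=(8,6) inclusive
  edge (18, 20)→(0, 14): d=(-18,-6) inclusive
    (1,7)@(3, 15): e=[10,50,0] → X  [on edge]
    (2,7)@(5, 15): e=[10,38,12] → X
    (3,7)@(7, 15): e=[10,26,24] → X
    (4,7)@(9, 15): e=[10,14,36] → X
    (5,7)@(11, 15): e=[10,2,48] → X
    (6,7)@(13, 15): e=[10,-10,60] → .
    (1,8)@(3, 17): e=[30,66,-36] → .
    (2,8)@(5, 17): e=[30,54,-24] → .
    (3,8)@(7, 17): e=[30,42,-12] → .
    (4,8)@(9, 17): e=[30,30,0] → X  [on edge]
    (6,8)@(13, 17): e=[30,6,24] → X
    (7,8)@(15, 17): e=[30,-6,36] → .
    (7,9)@(15, 19): e=[50,10,0] → X  [on edge]
    (10,10)@(21, 21): e=[70,-10,0] → .  [on edge]
  covered (9 px):
    . . . . . . . . . . .
    . . . . . . . . . . .
    . . . . . . . . . . .
    . . . . . . . . . . .
    . . . . . . . . . . .
    . . . . . . . . . . .
    . . . . . . . . . . .
    . X X X X X . . . . .
    . . . . X X X . . . .
    . . . . . . . X . . .
    . . . . . . . . . . .
    . . . . . . . . . . .
T3:
  2·area = 128  (B↔C swapped to make it positive)
  edge (8, 18)→(6, 8): d=(-2,-10) inclusive
  edge (6, 8)→(18, 4): d=(12,-4) inclusive
  edge (18, 4)→(8, 18): d=(-10,14) inclusive
    (2,1)@(5, 3): e=[0,-64,192] → .  [on edge]
    (10,1)@(21, 3): e=[160,0,-32] → .  [on edge]
    (7,2)@(15, 5): e=[96,0,32] → X  [on edge]
    (8,2)@(17, 5): e=[116,8,4] → X
    (9,2)@(19, 5): e=[136,16,-24] → .
    (4,3)@(9, 7): e=[32,0,96] → X  [on edge]
    (5,3)@(11, 7): e=[52,8,68] → X
    (6,3)@(13, 7): e=[72,16,40] → X
    (8,3)@(17, 7): e=[112,32,-16] → .
    (1,4)@(3, 9): e=[-32,0,160] → .  [on edge]
    (3,4)@(7, 9): e=[8,16,104] → X
    (7,4)@(15, 9): e=[88,48,-8] → .
    (6,5)@(13, 11): e=[64,64,0] → X  [on edge]
    (3,6)@(7, 13): e=[0,64,64] → X  [on edge]
    (4,11)@(9, 23): e=[0,192,-64] → .  [on edge]
  covered (18 px):
    . . . . . . . . . . .
    . . . . . . . . . . .
    . . . . . . . X X . .
    . . . . X X X X . . .
    . . . X X X X . . . .
    . . . X X X X . . . .
    . . . X X X . . . . .
    . . . . X . . . . . .
    . . . . . . . . . . .
    . . . . . . . . . . .
    . . . . . . . . . . .
    . . . . . . . . . . .

Result: 46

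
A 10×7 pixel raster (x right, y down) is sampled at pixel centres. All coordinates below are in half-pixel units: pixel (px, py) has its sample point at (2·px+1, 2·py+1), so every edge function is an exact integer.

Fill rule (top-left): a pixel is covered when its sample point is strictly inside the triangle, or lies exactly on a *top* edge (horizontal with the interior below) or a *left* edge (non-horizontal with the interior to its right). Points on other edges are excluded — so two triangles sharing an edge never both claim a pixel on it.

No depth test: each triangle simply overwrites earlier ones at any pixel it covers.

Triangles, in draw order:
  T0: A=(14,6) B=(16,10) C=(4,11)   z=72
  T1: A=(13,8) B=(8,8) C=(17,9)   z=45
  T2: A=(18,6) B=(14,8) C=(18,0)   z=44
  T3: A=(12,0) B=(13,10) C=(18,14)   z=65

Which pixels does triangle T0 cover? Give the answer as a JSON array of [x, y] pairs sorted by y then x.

T0:
  2·area = 50
  edge (14, 6)→(16, 10): d=(2,4) right/bottom  bias=-1
  edge (16, 10)→(4, 11): d=(-12,1) right/bottom  bias=-1
  edge (4, 11)→(14, 6): d=(10,-5) top-left  bias=+0
    (6,3)@(13, 7): e=[6,39,5] → #
    (7,3)@(15, 7): e=[-2,37,15] → ·
    (4,4)@(9, 9): e=[26,19,5] → #
    (5,4)@(11, 9): e=[18,17,15] → #
    (7,4)@(15, 9): e=[2,13,35] → #
    (8,4)@(17, 9): e=[-6,11,45] → ·
    (4,5)@(9, 11): e=[30,-5,25] → ·
    (5,5)@(11, 11): e=[22,-7,35] → ·
    (6,5)@(13, 11): e=[14,-9,45] → ·
    (7,5)@(15, 11): e=[6,-11,55] → ·
  covered (5 px):
    · · · · · · · · · ·
    · · · · · · · · · ·
    · · · · · · · · · ·
    · · · · · · # · · ·
    · · · · # # # # · ·
    · · · · · · · · · ·
    · · · · · · · · · ·
T1:
  2·area = 5  (B↔C swapped to make it positive)
  edge (13, 8)→(17, 9): d=(4,1) right/bottom  bias=-1
  edge (17, 9)→(8, 8): d=(-9,-1) top-left  bias=+0
  edge (8, 8)→(13, 8): d=(5,0) top-left  bias=+0
    (0,2)@(1, 5): e=[0,20,-15] → ·  [on edge]
    (4,3)@(9, 7): e=[0,10,-5] → ·  [on edge]
    (8,4)@(17, 9): e=[0,0,5] → ·  [on edge]
  covered (0 px):
    · · · · · · · · · ·
    · · · · · · · · · ·
    · · · · · · · · · ·
    · · · · · · · · · ·
    · · · · · · · · · ·
    · · · · · · · · · ·
    · · · · · · · · · ·
T2:
  2·area = 24
  edge (18, 6)→(14, 8): d=(-4,2) right/bottom  bias=-1
  edge (14, 8)→(18, 0): d=(4,-8) top-left  bias=+0
  edge (18, 0)→(18, 6): d=(0,6) right/bottom  bias=-1
    (8,1)@(17, 3): e=[14,4,6] → #
    (9,1)@(19, 3): e=[10,20,-6] → ·
    (8,2)@(17, 5): e=[6,12,6] → #
    (9,2)@(19, 5): e=[2,28,-6] → ·
    (7,3)@(15, 7): e=[2,4,18] → #
    (8,3)@(17, 7): e=[-2,20,6] → ·
    (7,4)@(15, 9): e=[-6,12,18] → ·
  covered (3 px):
    · · · · · · · · · ·
    · · · · · · · · # ·
    · · · · · · · · # ·
    · · · · · · · # · ·
    · · · · · · · · · ·
    · · · · · · · · · ·
    · · · · · · · · · ·
T3:
  2·area = 46  (B↔C swapped to make it positive)
  edge (12, 0)→(18, 14): d=(6,14) right/bottom  bias=-1
  edge (18, 14)→(13, 10): d=(-5,-4) top-left  bias=+0
  edge (13, 10)→(12, 0): d=(-1,-10) top-left  bias=+0
    (6,1)@(13, 3): e=[4,35,7] → #
    (7,1)@(15, 3): e=[-24,43,27] → ·
    (6,2)@(13, 5): e=[16,25,5] → #
    (7,2)@(15, 5): e=[-12,33,25] → ·
    (6,3)@(13, 7): e=[28,15,3] → #
    (7,3)@(15, 7): e=[0,23,23] → ·  [on edge]
    (6,4)@(13, 9): e=[40,5,1] → #
    (7,4)@(15, 9): e=[12,13,21] → #
    (8,4)@(17, 9): e=[-16,21,41] → ·
    (6,5)@(13, 11): e=[52,-5,-1] → ·
    (7,5)@(15, 11): e=[24,3,19] → #
    (8,5)@(17, 11): e=[-4,11,39] → ·
  covered (7 px):
    · · · · · · · · · ·
    · · · · · · # · · ·
    · · · · · · # · · ·
    · · · · · · # · · ·
    · · · · · · # # · ·
    · · · · · · · # · ·
    · · · · · · · · # ·

Answer: [[6,3],[4,4],[5,4],[6,4],[7,4]]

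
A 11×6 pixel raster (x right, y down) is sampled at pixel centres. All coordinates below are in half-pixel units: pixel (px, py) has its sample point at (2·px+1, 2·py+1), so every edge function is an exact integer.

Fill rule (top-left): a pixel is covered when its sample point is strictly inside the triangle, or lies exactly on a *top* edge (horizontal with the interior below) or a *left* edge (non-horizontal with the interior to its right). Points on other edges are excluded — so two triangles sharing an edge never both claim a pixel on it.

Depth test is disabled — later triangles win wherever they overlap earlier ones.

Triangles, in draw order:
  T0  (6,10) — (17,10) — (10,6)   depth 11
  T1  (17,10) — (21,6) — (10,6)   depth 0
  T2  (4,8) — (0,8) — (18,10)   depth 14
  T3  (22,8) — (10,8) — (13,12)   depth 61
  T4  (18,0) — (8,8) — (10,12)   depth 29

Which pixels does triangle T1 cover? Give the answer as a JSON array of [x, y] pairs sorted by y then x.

T0:
  2·area = 44  (B↔C swapped to make it positive)
  edge (6, 10)→(10, 6): d=(4,-4) top-left  bias=+0
  edge (10, 6)→(17, 10): d=(7,4) right/bottom  bias=-1
  edge (17, 10)→(6, 10): d=(-11,0) right/bottom  bias=-1
    (7,0)@(15, 1): e=[0,-55,99] → ·  [on edge]
    (6,1)@(13, 3): e=[0,-33,77] → ·  [on edge]
    (5,2)@(11, 5): e=[0,-11,55] → ·  [on edge]
    (4,3)@(9, 7): e=[0,11,33] → #  [on edge]
    (5,3)@(11, 7): e=[8,3,33] → #
    (6,3)@(13, 7): e=[16,-5,33] → ·
    (3,4)@(7, 9): e=[0,33,11] → #  [on edge]
    (6,4)@(13, 9): e=[24,9,11] → #
    (7,4)@(15, 9): e=[32,1,11] → #
    (8,4)@(17, 9): e=[40,-7,11] → ·
    (2,5)@(5, 11): e=[0,55,-11] → ·  [on edge]
    (3,5)@(7, 11): e=[8,47,-11] → ·
  covered (7 px):
    · · · · · · · · · · ·
    · · · · · · · · · · ·
    · · · · · · · · · · ·
    · · · · # # · · · · ·
    · · · # # # # # · · ·
    · · · · · · · · · · ·
T1:
  2·area = 44  (B↔C swapped to make it positive)
  edge (17, 10)→(10, 6): d=(-7,-4) top-left  bias=+0
  edge (10, 6)→(21, 6): d=(11,0) top-left  bias=+0
  edge (21, 6)→(17, 10): d=(-4,4) right/bottom  bias=-1
    (6,3)@(13, 7): e=[5,11,28] → #
    (7,3)@(15, 7): e=[13,11,20] → #
    (8,3)@(17, 7): e=[21,11,12] → #
    (9,3)@(19, 7): e=[29,11,4] → #
    (10,3)@(21, 7): e=[37,11,-4] → ·
    (6,4)@(13, 9): e=[-9,33,20] → ·
    (7,4)@(15, 9): e=[-1,33,12] → ·
    (8,4)@(17, 9): e=[7,33,4] → #
    (9,4)@(19, 9): e=[15,33,-4] → ·
    (8,5)@(17, 11): e=[-7,55,-4] → ·
  covered (5 px):
    · · · · · · · · · · ·
    · · · · · · · · · · ·
    · · · · · · · · · · ·
    · · · · · · # # # # ·
    · · · · · · · · # · ·
    · · · · · · · · · · ·
T2:
  2·area = 8  (B↔C swapped to make it positive)
  edge (4, 8)→(18, 10): d=(14,2) right/bottom  bias=-1
  edge (18, 10)→(0, 8): d=(-18,-2) top-left  bias=+0
  edge (0, 8)→(4, 8): d=(4,0) top-left  bias=+0
    (4,4)@(9, 9): e=[4,0,4] → #  [on edge]
    (5,4)@(11, 9): e=[0,4,4] → ·  [on edge]
    (4,5)@(9, 11): e=[32,-36,12] → ·
  covered (1 px):
    · · · · · · · · · · ·
    · · · · · · · · · · ·
    · · · · · · · · · · ·
    · · · · · · · · · · ·
    · · · · # · · · · · ·
    · · · · · · · · · · ·
T3:
  2·area = 48  (B↔C swapped to make it positive)
  edge (22, 8)→(13, 12): d=(-9,4) right/bottom  bias=-1
  edge (13, 12)→(10, 8): d=(-3,-4) top-left  bias=+0
  edge (10, 8)→(22, 8): d=(12,0) top-left  bias=+0
    (5,4)@(11, 9): e=[35,1,12] → #
    (6,4)@(13, 9): e=[27,9,12] → #
    (7,4)@(15, 9): e=[19,17,12] → #
    (8,4)@(17, 9): e=[11,25,12] → #
    (9,4)@(19, 9): e=[3,33,12] → #
    (10,4)@(21, 9): e=[-5,41,12] → ·
    (5,5)@(11, 11): e=[17,-5,36] → ·
    (6,5)@(13, 11): e=[9,3,36] → #
    (8,5)@(17, 11): e=[-7,19,36] → ·
    (9,5)@(19, 11): e=[-15,27,36] → ·
  covered (7 px):
    · · · · · · · · · · ·
    · · · · · · · · · · ·
    · · · · · · · · · · ·
    · · · · · · · · · · ·
    · · · · · # # # # # ·
    · · · · · · # # · · ·
T4:
  2·area = 56  (B↔C swapped to make it positive)
  edge (18, 0)→(10, 12): d=(-8,12) right/bottom  bias=-1
  edge (10, 12)→(8, 8): d=(-2,-4) top-left  bias=+0
  edge (8, 8)→(18, 0): d=(10,-8) top-left  bias=+0
    (8,0)@(17, 1): e=[4,50,2] → #
    (9,0)@(19, 1): e=[-20,58,18] → ·
    (7,1)@(15, 3): e=[12,38,6] → #
    (8,1)@(17, 3): e=[-12,46,22] → ·
    (6,2)@(13, 5): e=[20,26,10] → #
    (7,2)@(15, 5): e=[-4,34,26] → ·
    (5,3)@(11, 7): e=[28,14,14] → #
    (7,3)@(15, 7): e=[-20,30,46] → ·
    (4,4)@(9, 9): e=[36,2,18] → #
    (6,4)@(13, 9): e=[-12,18,50] → ·
    (4,5)@(9, 11): e=[20,-2,38] → ·
    (5,5)@(11, 11): e=[-4,6,54] → ·
  covered (7 px):
    · · · · · · · · # · ·
    · · · · · · · # · · ·
    · · · · · · # · · · ·
    · · · · · # # · · · ·
    · · · · # # · · · · ·
    · · · · · · · · · · ·

Answer: [[6,3],[7,3],[8,3],[9,3],[8,4]]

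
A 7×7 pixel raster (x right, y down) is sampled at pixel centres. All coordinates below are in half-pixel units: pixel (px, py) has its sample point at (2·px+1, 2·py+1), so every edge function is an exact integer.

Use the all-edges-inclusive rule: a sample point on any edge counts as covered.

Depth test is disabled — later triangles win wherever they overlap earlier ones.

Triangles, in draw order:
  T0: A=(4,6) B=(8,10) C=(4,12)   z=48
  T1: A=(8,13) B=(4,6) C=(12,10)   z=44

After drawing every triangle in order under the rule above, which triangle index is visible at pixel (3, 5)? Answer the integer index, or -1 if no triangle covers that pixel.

T0:
  2·area = 24
  edge (4, 6)→(8, 10): d=(4,4) inclusive
  edge (8, 10)→(4, 12): d=(-4,2) inclusive
  edge (4, 12)→(4, 6): d=(0,-6) inclusive
    (0,1)@(1, 3): e=[0,42,-18] → ·  [on edge]
    (1,2)@(3, 5): e=[0,30,-6] → ·  [on edge]
    (2,3)@(5, 7): e=[0,18,6] → █  [on edge]
    (3,3)@(7, 7): e=[-8,14,18] → ·
    (2,4)@(5, 9): e=[8,10,6] → █
    (3,4)@(7, 9): e=[0,6,18] → █  [on edge]
    (4,4)@(9, 9): e=[-8,2,30] → ·
    (2,5)@(5, 11): e=[16,2,6] → █
    (3,5)@(7, 11): e=[8,-2,18] → ·
    (4,5)@(9, 11): e=[0,-6,30] → ·  [on edge]
    (2,6)@(5, 13): e=[24,-6,6] → ·
    (5,6)@(11, 13): e=[0,-18,42] → ·  [on edge]
  covered (4 px):
    · · · · · · ·
    · · · · · · ·
    · · · · · · ·
    · · █ · · · ·
    · · █ █ · · ·
    · · █ · · · ·
    · · · · · · ·
T1:
  2·area = 40
  edge (8, 13)→(4, 6): d=(-4,-7) inclusive
  edge (4, 6)→(12, 10): d=(8,4) inclusive
  edge (12, 10)→(8, 13): d=(-4,3) inclusive
    (2,3)@(5, 7): e=[3,4,33] → █
    (3,3)@(7, 7): e=[17,-4,27] → ·
    (2,4)@(5, 9): e=[-5,20,25] → ·
    (3,4)@(7, 9): e=[9,12,19] → █
    (4,4)@(9, 9): e=[23,4,13] → █
    (5,4)@(11, 9): e=[37,-4,7] → ·
    (3,5)@(7, 11): e=[1,28,11] → █
    (5,5)@(11, 11): e=[29,12,-1] → ·
    (3,6)@(7, 13): e=[-7,44,3] → ·
    (4,6)@(9, 13): e=[7,36,-3] → ·
  covered (5 px):
    · · · · · · ·
    · · · · · · ·
    · · · · · · ·
    · · █ · · · ·
    · · · █ █ · ·
    · · · █ █ · ·
    · · · · · · ·

Z-buffer (winner per pixel, '.' = empty):
  . . . . . . .
  . . . . . . .
  . . . . . . .
  . . 1 . . . .
  . . 0 1 1 . .
  . . 0 1 1 . .
  . . . . . . .

Answer: 1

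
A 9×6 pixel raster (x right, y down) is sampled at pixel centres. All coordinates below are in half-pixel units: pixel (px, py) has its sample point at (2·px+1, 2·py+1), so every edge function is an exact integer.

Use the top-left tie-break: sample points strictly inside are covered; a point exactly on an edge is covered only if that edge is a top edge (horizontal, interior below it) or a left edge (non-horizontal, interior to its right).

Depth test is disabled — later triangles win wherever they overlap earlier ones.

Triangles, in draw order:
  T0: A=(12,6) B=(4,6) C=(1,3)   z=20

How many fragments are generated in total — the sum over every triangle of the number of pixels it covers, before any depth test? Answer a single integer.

T0:
  2·area = 24
  edge (12, 6)→(4, 6): d=(-8,0) right/bottom  bias=-1
  edge (4, 6)→(1, 3): d=(-3,-3) top-left  bias=+0
  edge (1, 3)→(12, 6): d=(11,3) right/bottom  bias=-1
    (0,1)@(1, 3): e=[24,0,0] → ·  [on edge]
    (1,2)@(3, 5): e=[8,0,16] → █  [on edge]
    (2,2)@(5, 5): e=[8,6,10] → █
    (3,2)@(7, 5): e=[8,12,4] → █
    (4,2)@(9, 5): e=[8,18,-2] → ·
    (1,3)@(3, 7): e=[-8,-6,38] → ·
    (2,3)@(5, 7): e=[-8,0,32] → ·  [on edge]
    (3,3)@(7, 7): e=[-8,6,26] → ·
    (3,4)@(7, 9): e=[-24,0,48] → ·  [on edge]
    (4,5)@(9, 11): e=[-40,0,64] → ·  [on edge]
  covered (3 px):
    · · · · · · · · ·
    · · · · · · · · ·
    · █ █ █ · · · · ·
    · · · · · · · · ·
    · · · · · · · · ·
    · · · · · · · · ·

Result: 3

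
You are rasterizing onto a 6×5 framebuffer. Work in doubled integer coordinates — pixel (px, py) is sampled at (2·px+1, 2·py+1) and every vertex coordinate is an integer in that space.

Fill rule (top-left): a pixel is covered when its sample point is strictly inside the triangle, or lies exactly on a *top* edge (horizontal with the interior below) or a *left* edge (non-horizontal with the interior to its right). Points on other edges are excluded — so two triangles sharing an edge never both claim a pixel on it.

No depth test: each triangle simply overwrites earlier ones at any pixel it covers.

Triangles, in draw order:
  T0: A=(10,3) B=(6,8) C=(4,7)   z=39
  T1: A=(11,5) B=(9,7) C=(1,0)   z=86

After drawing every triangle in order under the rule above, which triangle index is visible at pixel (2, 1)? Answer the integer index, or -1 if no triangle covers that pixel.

T0:
  2·area = 14
  edge (10, 3)→(6, 8): d=(-4,5) right/bottom  bias=-1
  edge (6, 8)→(4, 7): d=(-2,-1) top-left  bias=+0
  edge (4, 7)→(10, 3): d=(6,-4) top-left  bias=+0
    (3,2)@(7, 5): e=[7,7,0] → #  [on edge]
    (4,2)@(9, 5): e=[-3,9,8] → ·
    (2,3)@(5, 7): e=[9,1,4] → #
    (3,3)@(7, 7): e=[-1,3,12] → ·
    (0,4)@(1, 9): e=[21,-7,0] → ·  [on edge]
    (2,4)@(5, 9): e=[1,-3,16] → ·
  covered (2 px):
    · · · · · ·
    · · · · · ·
    · · · # · ·
    · · # · · ·
    · · · · · ·
T1:
  2·area = 30
  edge (11, 5)→(9, 7): d=(-2,2) right/bottom  bias=-1
  edge (9, 7)→(1, 0): d=(-8,-7) top-left  bias=+0
  edge (1, 0)→(11, 5): d=(10,5) right/bottom  bias=-1
    (1,0)@(3, 1): e=[24,6,0] → ·  [on edge]
    (2,1)@(5, 3): e=[16,4,10] → #
    (3,1)@(7, 3): e=[12,18,0] → ·  [on edge]
    (2,2)@(5, 5): e=[12,-12,30] → ·
    (3,2)@(7, 5): e=[8,2,20] → #
    (4,2)@(9, 5): e=[4,16,10] → #
    (5,2)@(11, 5): e=[0,30,0] → ·  [on edge]
    (3,3)@(7, 7): e=[4,-14,40] → ·
    (4,3)@(9, 7): e=[0,0,30] → ·  [on edge]
    (3,4)@(7, 9): e=[0,-30,60] → ·  [on edge]
  covered (3 px):
    · · · · · ·
    · · # · · ·
    · · · # # ·
    · · · · · ·
    · · · · · ·

Z-buffer (winner per pixel, '.' = empty):
  . . . . . .
  . . 1 . . .
  . . . 1 1 .
  . . 0 . . .
  . . . . . .

Final: 1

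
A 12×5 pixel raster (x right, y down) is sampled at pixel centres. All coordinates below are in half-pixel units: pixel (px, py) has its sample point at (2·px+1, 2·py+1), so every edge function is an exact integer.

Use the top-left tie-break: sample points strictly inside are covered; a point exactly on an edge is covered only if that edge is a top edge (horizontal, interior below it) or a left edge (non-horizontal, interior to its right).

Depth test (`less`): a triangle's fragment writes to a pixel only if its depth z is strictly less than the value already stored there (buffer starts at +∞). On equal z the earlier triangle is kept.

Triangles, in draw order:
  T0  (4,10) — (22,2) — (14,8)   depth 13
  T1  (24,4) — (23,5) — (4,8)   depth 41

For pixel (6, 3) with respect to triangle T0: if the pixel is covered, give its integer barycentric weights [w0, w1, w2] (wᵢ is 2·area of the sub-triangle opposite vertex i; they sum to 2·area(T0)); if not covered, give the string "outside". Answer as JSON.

T0:
  2·area = 44
  edge (4, 10)→(22, 2): d=(18,-8) top-left  bias=+0
  edge (22, 2)→(14, 8): d=(-8,6) right/bottom  bias=-1
  edge (14, 8)→(4, 10): d=(-10,2) right/bottom  bias=-1
    (8,2)@(17, 5): e=[14,6,24] → X
    (9,2)@(19, 5): e=[30,-6,20] → .
    (5,3)@(11, 7): e=[2,26,16] → X
    (6,3)@(13, 7): e=[18,14,12] → X
    (7,3)@(15, 7): e=[34,2,8] → X
    (8,3)@(17, 7): e=[50,-10,4] → .
    (9,3)@(19, 7): e=[66,-22,0] → .  [on edge]
    (3,4)@(7, 9): e=[6,34,4] → X
    (4,4)@(9, 9): e=[22,22,0] → .  [on edge]
    (5,4)@(11, 9): e=[38,10,-4] → .
    (6,4)@(13, 9): e=[54,-2,-8] → .
    (7,4)@(15, 9): e=[70,-14,-12] → .
  covered (5 px):
    . . . . . . . . . . . .
    . . . . . . . . . . . .
    . . . . . . . . X . . .
    . . . . . X X X . . . .
    . . . X . . . . . . . .
T1:
  2·area = 16
  edge (24, 4)→(23, 5): d=(-1,1) right/bottom  bias=-1
  edge (23, 5)→(4, 8): d=(-19,3) right/bottom  bias=-1
  edge (4, 8)→(24, 4): d=(20,-4) top-left  bias=+0
    (9,2)@(19, 5): e=[4,12,0] → X  [on edge]
    (10,2)@(21, 5): e=[2,6,8] → X
    (11,2)@(23, 5): e=[0,0,16] → .  [on edge]
    (4,3)@(9, 7): e=[12,4,0] → X  [on edge]
    (5,3)@(11, 7): e=[10,-2,8] → .
    (9,3)@(19, 7): e=[2,-26,40] → .
    (10,3)@(21, 7): e=[0,-32,48] → .  [on edge]
    (4,4)@(9, 9): e=[10,-34,40] → .
    (9,4)@(19, 9): e=[0,-64,80] → .  [on edge]
  covered (3 px):
    . . . . . . . . . . . .
    . . . . . . . . . . . .
    . . . . . . . . . X X .
    . . . . X . . . . . . .
    . . . . . . . . . . . .

Final: [14,12,18]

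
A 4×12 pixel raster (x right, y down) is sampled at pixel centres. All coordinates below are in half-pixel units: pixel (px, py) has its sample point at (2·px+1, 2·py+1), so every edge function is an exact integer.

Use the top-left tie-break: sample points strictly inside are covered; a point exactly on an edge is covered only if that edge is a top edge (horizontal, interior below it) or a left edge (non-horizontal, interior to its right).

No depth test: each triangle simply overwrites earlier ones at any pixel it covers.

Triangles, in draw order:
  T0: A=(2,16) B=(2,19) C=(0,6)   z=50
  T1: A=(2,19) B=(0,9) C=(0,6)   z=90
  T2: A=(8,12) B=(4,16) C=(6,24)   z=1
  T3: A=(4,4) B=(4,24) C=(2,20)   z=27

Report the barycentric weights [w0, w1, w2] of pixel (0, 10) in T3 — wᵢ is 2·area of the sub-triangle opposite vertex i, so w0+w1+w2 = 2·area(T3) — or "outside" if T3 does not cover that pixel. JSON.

T0:
  2·area = 6
  edge (2, 16)→(2, 19): d=(0,3) right/bottom  bias=-1
  edge (2, 19)→(0, 6): d=(-2,-13) top-left  bias=+0
  edge (0, 6)→(2, 16): d=(2,10) right/bottom  bias=-1
    (0,5)@(1, 11): e=[3,3,0] → ·  [on edge]
    (1,10)@(3, 21): e=[-3,9,0] → ·  [on edge]
  covered (0 px):
    · · · ·
    · · · ·
    · · · ·
    · · · ·
    · · · ·
    · · · ·
    · · · ·
    · · · ·
    · · · ·
    · · · ·
    · · · ·
    · · · ·
T1:
  2·area = 6
  edge (2, 19)→(0, 9): d=(-2,-10) top-left  bias=+0
  edge (0, 9)→(0, 6): d=(0,-3) top-left  bias=+0
  edge (0, 6)→(2, 19): d=(2,13) right/bottom  bias=-1
    (0,6)@(1, 13): e=[2,3,1] → #
    (1,6)@(3, 13): e=[22,9,-25] → ·
    (0,7)@(1, 15): e=[-2,3,5] → ·
  covered (1 px):
    · · · ·
    · · · ·
    · · · ·
    · · · ·
    · · · ·
    · · · ·
    # · · ·
    · · · ·
    · · · ·
    · · · ·
    · · · ·
    · · · ·
T2:
  2·area = 40  (B↔C swapped to make it positive)
  edge (8, 12)→(6, 24): d=(-2,12) right/bottom  bias=-1
  edge (6, 24)→(4, 16): d=(-2,-8) top-left  bias=+0
  edge (4, 16)→(8, 12): d=(4,-4) top-left  bias=+0
    (3,6)@(7, 13): e=[10,30,0] → #  [on edge]
    (2,7)@(5, 15): e=[30,10,0] → #  [on edge]
    (1,8)@(3, 17): e=[50,-10,0] → ·  [on edge]
    (2,8)@(5, 17): e=[26,6,8] → #
    (0,9)@(1, 19): e=[70,-30,0] → ·  [on edge]
    (2,9)@(5, 19): e=[22,2,16] → #
    (3,9)@(7, 19): e=[-2,18,24] → ·
    (2,10)@(5, 21): e=[18,-2,24] → ·
  covered (6 px):
    · · · ·
    · · · ·
    · · · ·
    · · · ·
    · · · ·
    · · · ·
    · · · #
    · · # #
    · · # #
    · · # ·
    · · · ·
    · · · ·
T3:
  2·area = 40
  edge (4, 4)→(4, 24): d=(0,20) right/bottom  bias=-1
  edge (4, 24)→(2, 20): d=(-2,-4) top-left  bias=+0
  edge (2, 20)→(4, 4): d=(2,-16) top-left  bias=+0
    (1,6)@(3, 13): e=[20,18,2] → #
    (2,6)@(5, 13): e=[-20,26,34] → ·
    (1,7)@(3, 15): e=[20,14,6] → #
    (2,7)@(5, 15): e=[-20,22,38] → ·
    (1,8)@(3, 17): e=[20,10,10] → #
    (2,8)@(5, 17): e=[-20,18,42] → ·
    (1,9)@(3, 19): e=[20,6,14] → #
    (2,9)@(5, 19): e=[-20,14,46] → ·
    (1,10)@(3, 21): e=[20,2,18] → #
    (2,10)@(5, 21): e=[-20,10,50] → ·
    (1,11)@(3, 23): e=[20,-2,22] → ·
  covered (5 px):
    · · · ·
    · · · ·
    · · · ·
    · · · ·
    · · · ·
    · · · ·
    · # · ·
    · # · ·
    · # · ·
    · # · ·
    · # · ·
    · · · ·

Final: "outside"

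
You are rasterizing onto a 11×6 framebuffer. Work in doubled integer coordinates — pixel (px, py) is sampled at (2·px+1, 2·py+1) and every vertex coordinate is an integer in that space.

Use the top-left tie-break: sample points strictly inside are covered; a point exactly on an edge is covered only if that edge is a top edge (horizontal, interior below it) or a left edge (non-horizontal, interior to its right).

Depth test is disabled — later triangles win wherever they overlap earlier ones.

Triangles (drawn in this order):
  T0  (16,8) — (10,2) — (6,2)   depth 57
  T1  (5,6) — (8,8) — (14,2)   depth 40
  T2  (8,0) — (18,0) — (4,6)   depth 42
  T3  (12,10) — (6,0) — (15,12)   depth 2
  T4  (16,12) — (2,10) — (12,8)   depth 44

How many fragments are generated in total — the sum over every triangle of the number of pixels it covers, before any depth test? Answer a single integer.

T0:
  2·area = 24  (B↔C swapped to make it positive)
  edge (16, 8)→(6, 2): d=(-10,-6) top-left  bias=+0
  edge (6, 2)→(10, 2): d=(4,0) top-left  bias=+0
  edge (10, 2)→(16, 8): d=(6,6) right/bottom  bias=-1
    (4,0)@(9, 1): e=[28,-4,0] → ·  [on edge]
    (4,1)@(9, 3): e=[8,4,12] → █
    (5,1)@(11, 3): e=[20,4,0] → ·  [on edge]
    (4,2)@(9, 5): e=[-12,12,24] → ·
    (5,2)@(11, 5): e=[0,12,12] → █  [on edge]
    (6,2)@(13, 5): e=[12,12,0] → ·  [on edge]
    (5,3)@(11, 7): e=[-20,20,24] → ·
    (7,3)@(15, 7): e=[4,20,0] → ·  [on edge]
    (8,4)@(17, 9): e=[-4,28,0] → ·  [on edge]
    (9,5)@(19, 11): e=[-12,36,0] → ·  [on edge]
    (10,5)@(21, 11): e=[0,36,-12] → ·  [on edge]
  covered (2 px):
    · · · · · · · · · · ·
    · · · · █ · · · · · ·
    · · · · · █ · · · · ·
    · · · · · · · · · · ·
    · · · · · · · · · · ·
    · · · · · · · · · · ·
T1:
  2·area = 30  (B↔C swapped to make it positive)
  edge (5, 6)→(14, 2): d=(9,-4) top-left  bias=+0
  edge (14, 2)→(8, 8): d=(-6,6) right/bottom  bias=-1
  edge (8, 8)→(5, 6): d=(-3,-2) top-left  bias=+0
    (7,0)@(15, 1): e=[-5,0,35] → ·  [on edge]
    (6,1)@(13, 3): e=[5,0,25] → ·  [on edge]
    (4,2)@(9, 5): e=[7,12,11] → █
    (5,2)@(11, 5): e=[15,0,15] → ·  [on edge]
    (3,3)@(7, 7): e=[17,12,1] → █
    (4,3)@(9, 7): e=[25,0,5] → ·  [on edge]
    (3,4)@(7, 9): e=[35,0,-5] → ·  [on edge]
    (2,5)@(5, 11): e=[45,0,-15] → ·  [on edge]
  covered (2 px):
    · · · · · · · · · · ·
    · · · · · · · · · · ·
    · · · · █ · · · · · ·
    · · · █ · · · · · · ·
    · · · · · · · · · · ·
    · · · · · · · · · · ·
T2:
  2·area = 60
  edge (8, 0)→(18, 0): d=(10,0) top-left  bias=+0
  edge (18, 0)→(4, 6): d=(-14,6) right/bottom  bias=-1
  edge (4, 6)→(8, 0): d=(4,-6) top-left  bias=+0
    (4,0)@(9, 1): e=[10,40,10] → █
    (5,0)@(11, 1): e=[10,28,22] → █
    (6,0)@(13, 1): e=[10,16,34] → █
    (7,0)@(15, 1): e=[10,4,46] → █
    (8,0)@(17, 1): e=[10,-8,58] → ·
    (3,1)@(7, 3): e=[30,24,6] → █
    (5,1)@(11, 3): e=[30,0,30] → ·  [on edge]
    (6,1)@(13, 3): e=[30,-12,42] → ·
    (7,1)@(15, 3): e=[30,-24,54] → ·
    (2,2)@(5, 5): e=[50,8,2] → █
    (3,2)@(7, 5): e=[50,-4,14] → ·
    (4,2)@(9, 5): e=[50,-16,26] → ·
  covered (7 px):
    · · · · █ █ █ █ · · ·
    · · · █ █ · · · · · ·
    · · █ · · · · · · · ·
    · · · · · · · · · · ·
    · · · · · · · · · · ·
    · · · · · · · · · · ·
T3:
  2·area = 18
  edge (12, 10)→(6, 0): d=(-6,-10) top-left  bias=+0
  edge (6, 0)→(15, 12): d=(9,12) right/bottom  bias=-1
  edge (15, 12)→(12, 10): d=(-3,-2) top-left  bias=+0
    (4,2)@(9, 5): e=[0,9,9] → █  [on edge]
    (5,2)@(11, 5): e=[20,-15,13] → ·
    (4,3)@(9, 7): e=[-12,27,3] → ·
    (5,3)@(11, 7): e=[8,3,7] → █
    (6,3)@(13, 7): e=[28,-21,11] → ·
    (5,4)@(11, 9): e=[-4,21,1] → ·
  covered (2 px):
    · · · · · · · · · · ·
    · · · · · · · · · · ·
    · · · · █ · · · · · ·
    · · · · · █ · · · · ·
    · · · · · · · · · · ·
    · · · · · · · · · · ·
T4:
  2·area = 48
  edge (16, 12)→(2, 10): d=(-14,-2) top-left  bias=+0
  edge (2, 10)→(12, 8): d=(10,-2) top-left  bias=+0
  edge (12, 8)→(16, 12): d=(4,4) right/bottom  bias=-1
    (2,0)@(5, 1): e=[132,-84,0] → ·  [on edge]
    (3,1)@(7, 3): e=[108,-60,0] → ·  [on edge]
    (4,2)@(9, 5): e=[84,-36,0] → ·  [on edge]
    (5,3)@(11, 7): e=[60,-12,0] → ·  [on edge]
    (8,3)@(17, 7): e=[72,0,-24] → ·  [on edge]
    (3,4)@(7, 9): e=[24,0,24] → █  [on edge]
    (4,4)@(9, 9): e=[28,4,16] → █
    (5,4)@(11, 9): e=[32,8,8] → █
    (6,4)@(13, 9): e=[36,12,0] → ·  [on edge]
    (3,5)@(7, 11): e=[-4,20,32] → ·
    (4,5)@(9, 11): e=[0,24,24] → █  [on edge]
    (6,5)@(13, 11): e=[8,32,8] → █
    (7,5)@(15, 11): e=[12,36,0] → ·  [on edge]
  covered (6 px):
    · · · · · · · · · · ·
    · · · · · · · · · · ·
    · · · · · · · · · · ·
    · · · · · · · · · · ·
    · · · █ █ █ · · · · ·
    · · · · █ █ █ · · · ·

Answer: 19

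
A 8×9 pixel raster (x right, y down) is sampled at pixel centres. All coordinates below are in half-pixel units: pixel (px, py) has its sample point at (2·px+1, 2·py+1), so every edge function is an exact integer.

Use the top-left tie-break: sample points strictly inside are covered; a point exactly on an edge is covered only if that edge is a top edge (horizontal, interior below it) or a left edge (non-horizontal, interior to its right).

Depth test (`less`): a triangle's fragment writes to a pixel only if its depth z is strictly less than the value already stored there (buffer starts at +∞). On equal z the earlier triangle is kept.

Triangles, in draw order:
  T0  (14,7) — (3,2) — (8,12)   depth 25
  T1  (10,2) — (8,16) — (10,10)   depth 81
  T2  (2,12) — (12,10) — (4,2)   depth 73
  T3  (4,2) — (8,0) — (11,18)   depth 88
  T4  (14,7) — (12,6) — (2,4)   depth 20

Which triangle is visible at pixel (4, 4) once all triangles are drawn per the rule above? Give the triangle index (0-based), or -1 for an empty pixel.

T0:
  2·area = 85  (B↔C swapped to make it positive)
  edge (14, 7)→(8, 12): d=(-6,5) right/bottom  bias=-1
  edge (8, 12)→(3, 2): d=(-5,-10) top-left  bias=+0
  edge (3, 2)→(14, 7): d=(11,5) right/bottom  bias=-1
    (2,1)@(5, 3): e=[69,15,1] → #
    (3,1)@(7, 3): e=[59,35,-9] → ·
    (2,2)@(5, 5): e=[57,5,23] → #
    (3,2)@(7, 5): e=[47,25,13] → #
    (4,2)@(9, 5): e=[37,45,3] → #
    (5,2)@(11, 5): e=[27,65,-7] → ·
    (2,3)@(5, 7): e=[45,-5,45] → ·
    (3,3)@(7, 7): e=[35,15,35] → #
    (5,3)@(11, 7): e=[15,55,15] → #
    (6,3)@(13, 7): e=[5,75,5] → #
    (7,3)@(15, 7): e=[-5,95,-5] → ·
    (3,4)@(7, 9): e=[23,5,57] → #
  covered (12 px):
    · · · · · · · ·
    · · # · · · · ·
    · · # # # · · ·
    · · · # # # # ·
    · · · # # # · ·
    · · · · # · · ·
    · · · · · · · ·
    · · · · · · · ·
    · · · · · · · ·
T1:
  2·area = 16  (B↔C swapped to make it positive)
  edge (10, 2)→(10, 10): d=(0,8) right/bottom  bias=-1
  edge (10, 10)→(8, 16): d=(-2,6) right/bottom  bias=-1
  edge (8, 16)→(10, 2): d=(2,-14) top-left  bias=+0
    (6,0)@(13, 1): e=[-24,0,40] → ·  [on edge]
    (5,3)@(11, 7): e=[-8,0,24] → ·  [on edge]
    (4,4)@(9, 9): e=[8,8,0] → #  [on edge]
    (5,4)@(11, 9): e=[-8,-4,28] → ·
    (4,5)@(9, 11): e=[8,4,4] → #
    (5,5)@(11, 11): e=[-8,-8,32] → ·
    (4,6)@(9, 13): e=[8,0,8] → ·  [on edge]
  covered (2 px):
    · · · · · · · ·
    · · · · · · · ·
    · · · · · · · ·
    · · · · · · · ·
    · · · · # · · ·
    · · · · # · · ·
    · · · · · · · ·
    · · · · · · · ·
    · · · · · · · ·
T2:
  2·area = 96  (B↔C swapped to make it positive)
  edge (2, 12)→(4, 2): d=(2,-10) top-left  bias=+0
  edge (4, 2)→(12, 10): d=(8,8) right/bottom  bias=-1
  edge (12, 10)→(2, 12): d=(-10,2) right/bottom  bias=-1
    (1,0)@(3, 1): e=[-12,0,108] → ·  [on edge]
    (2,1)@(5, 3): e=[12,0,84] → ·  [on edge]
    (2,2)@(5, 5): e=[16,16,64] → #
    (3,2)@(7, 5): e=[36,0,60] → ·  [on edge]
    (1,3)@(3, 7): e=[0,48,48] → #  [on edge]
    (3,3)@(7, 7): e=[40,16,40] → #
    (4,3)@(9, 7): e=[60,0,36] → ·  [on edge]
    (1,4)@(3, 9): e=[4,64,28] → #
    (4,4)@(9, 9): e=[64,16,16] → #
    (5,4)@(11, 9): e=[84,0,12] → ·  [on edge]
    (1,5)@(3, 11): e=[8,80,8] → #
    (3,5)@(7, 11): e=[48,48,0] → ·  [on edge]
    (6,5)@(13, 11): e=[108,0,-12] → ·  [on edge]
    (7,6)@(15, 13): e=[132,0,-36] → ·  [on edge]
    (0,8)@(1, 17): e=[0,144,-48] → ·  [on edge]
  covered (10 px):
    · · · · · · · ·
    · · · · · · · ·
    · · # · · · · ·
    · # # # · · · ·
    · # # # # · · ·
    · # # · · · · ·
    · · · · · · · ·
    · · · · · · · ·
    · · · · · · · ·
T3:
  2·area = 78
  edge (4, 2)→(8, 0): d=(4,-2) top-left  bias=+0
  edge (8, 0)→(11, 18): d=(3,18) right/bottom  bias=-1
  edge (11, 18)→(4, 2): d=(-7,-16) top-left  bias=+0
    (3,0)@(7, 1): e=[2,21,55] → #
    (4,0)@(9, 1): e=[6,-15,87] → ·
    (2,1)@(5, 3): e=[6,63,9] → #
    (4,1)@(9, 3): e=[14,-9,73] → ·
    (2,2)@(5, 5): e=[14,69,-5] → ·
    (3,2)@(7, 5): e=[18,33,27] → #
    (4,2)@(9, 5): e=[22,-3,59] → ·
    (3,3)@(7, 7): e=[26,39,13] → #
    (4,3)@(9, 7): e=[30,3,45] → #
    (5,3)@(11, 7): e=[34,-33,77] → ·
    (3,4)@(7, 9): e=[34,45,-1] → ·
    (4,4)@(9, 9): e=[38,9,31] → #
  covered (9 px):
    · · · # · · · ·
    · · # # · · · ·
    · · · # · · · ·
    · · · # # · · ·
    · · · · # · · ·
    · · · · # · · ·
    · · · · # · · ·
    · · · · · · · ·
    · · · · · · · ·
T4:
  2·area = 6  (B↔C swapped to make it positive)
  edge (14, 7)→(2, 4): d=(-12,-3) top-left  bias=+0
  edge (2, 4)→(12, 6): d=(10,2) right/bottom  bias=-1
  edge (12, 6)→(14, 7): d=(2,1) right/bottom  bias=-1
    (3,2)@(7, 5): e=[3,0,3] → ·  [on edge]
  covered (0 px):
    · · · · · · · ·
    · · · · · · · ·
    · · · · · · · ·
    · · · · · · · ·
    · · · · · · · ·
    · · · · · · · ·
    · · · · · · · ·
    · · · · · · · ·
    · · · · · · · ·

Z-buffer (winner per pixel, '.' = empty):
  . . . 3 . . . .
  . . 0 3 . . . .
  . . 0 0 0 . . .
  . 2 2 0 0 0 0 .
  . 2 2 0 0 0 . .
  . 2 2 . 0 . . .
  . . . . 3 . . .
  . . . . . . . .
  . . . . . . . .

Result: 0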